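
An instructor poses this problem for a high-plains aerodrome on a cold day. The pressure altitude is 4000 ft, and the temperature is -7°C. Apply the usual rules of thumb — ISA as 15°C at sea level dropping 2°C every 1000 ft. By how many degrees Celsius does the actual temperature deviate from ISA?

ISA temperature at 4000 ft = 15 − 2 × (4000/1000) = 7°C.
Deviation = OAT − ISA = -7 − 7 = -14°C.

ISA-14°C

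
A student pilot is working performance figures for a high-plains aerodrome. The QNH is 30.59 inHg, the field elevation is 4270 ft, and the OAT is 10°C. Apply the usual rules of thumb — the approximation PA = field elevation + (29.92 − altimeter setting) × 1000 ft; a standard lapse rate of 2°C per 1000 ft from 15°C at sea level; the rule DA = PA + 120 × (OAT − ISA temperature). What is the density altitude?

Pressure altitude = 4270 + (29.92 − 30.59) × 1000 = 4270 + (-670) = 3600 ft.
ISA temperature at 3600 ft = 15 − 2 × (3600/1000) = 7.8°C.
ISA deviation = 10 − 7.8 = +2.2°C.
Density altitude = 3600 + 120 × (2.2) = 3864 ft.

3864 ft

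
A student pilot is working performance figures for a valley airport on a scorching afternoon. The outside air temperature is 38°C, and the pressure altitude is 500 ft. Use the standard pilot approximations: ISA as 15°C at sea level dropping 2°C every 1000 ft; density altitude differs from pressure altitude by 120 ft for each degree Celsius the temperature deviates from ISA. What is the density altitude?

3380 ft

ISA temperature at 500 ft = 15 − 2 × (500/1000) = 14°C.
ISA deviation = 38 − 14 = +24°C.
Density altitude = 500 + 120 × (24) = 500 + (+2880) = 3380 ft.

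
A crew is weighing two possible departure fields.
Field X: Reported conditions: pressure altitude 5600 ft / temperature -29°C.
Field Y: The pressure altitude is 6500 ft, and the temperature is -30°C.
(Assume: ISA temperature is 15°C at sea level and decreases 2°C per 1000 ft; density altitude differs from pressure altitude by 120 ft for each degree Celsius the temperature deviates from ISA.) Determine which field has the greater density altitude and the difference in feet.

Field Y by 996 ft

Field X: ISA temp = 3.8°C, deviation -32.8°C, DA = 5600 + 120 × (-32.8) = 1664 ft.
Field Y: ISA temp = 2°C, deviation -32°C, DA = 6500 + 120 × (-32) = 2660 ft.
Field Y is higher by 2660 − 1664 = 996 ft.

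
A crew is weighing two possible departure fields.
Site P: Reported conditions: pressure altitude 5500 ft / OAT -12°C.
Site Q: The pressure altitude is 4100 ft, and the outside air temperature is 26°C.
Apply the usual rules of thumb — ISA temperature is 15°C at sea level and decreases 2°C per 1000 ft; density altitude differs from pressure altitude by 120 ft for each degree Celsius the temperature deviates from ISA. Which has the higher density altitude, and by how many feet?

Site Q by 2824 ft

Site P: ISA temp = 4°C, deviation -16°C, DA = 5500 + 120 × (-16) = 3580 ft.
Site Q: ISA temp = 6.8°C, deviation +19.2°C, DA = 4100 + 120 × 19.2 = 6404 ft.
Site Q is higher by 6404 − 3580 = 2824 ft.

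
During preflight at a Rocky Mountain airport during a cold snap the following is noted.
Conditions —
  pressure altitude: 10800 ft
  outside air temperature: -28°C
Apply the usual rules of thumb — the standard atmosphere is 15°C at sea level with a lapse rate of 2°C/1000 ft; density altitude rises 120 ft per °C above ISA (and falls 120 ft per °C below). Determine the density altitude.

8232 ft

ISA temperature at 10800 ft = 15 − 2 × (10800/1000) = -6.6°C.
ISA deviation = -28 − (-6.6) = -21.4°C.
Density altitude = 10800 + 120 × (-21.4) = 10800 + (-2568) = 8232 ft.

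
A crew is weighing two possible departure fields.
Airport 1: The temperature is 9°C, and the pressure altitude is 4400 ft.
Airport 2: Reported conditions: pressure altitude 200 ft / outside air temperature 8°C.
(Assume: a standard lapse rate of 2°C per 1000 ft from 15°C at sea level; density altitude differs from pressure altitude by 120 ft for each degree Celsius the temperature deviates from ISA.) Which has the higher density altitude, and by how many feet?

Airport 1: ISA temp = 6.2°C, deviation +2.8°C, DA = 4400 + 120 × 2.8 = 4736 ft.
Airport 2: ISA temp = 14.6°C, deviation -6.6°C, DA = 200 + 120 × (-6.6) = -592 ft.
Airport 1 is higher by 4736 − (-592) = 5328 ft.

Airport 1 by 5328 ft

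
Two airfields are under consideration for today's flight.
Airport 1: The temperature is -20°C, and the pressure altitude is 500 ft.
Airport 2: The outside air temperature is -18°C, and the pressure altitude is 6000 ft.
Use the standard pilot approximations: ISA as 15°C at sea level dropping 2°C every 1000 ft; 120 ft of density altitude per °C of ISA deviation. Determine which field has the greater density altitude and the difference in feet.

Airport 1: ISA temp = 14°C, deviation -34°C, DA = 500 + 120 × (-34) = -3580 ft.
Airport 2: ISA temp = 3°C, deviation -21°C, DA = 6000 + 120 × (-21) = 3480 ft.
Airport 2 is higher by 3480 − (-3580) = 7060 ft.

Airport 2 by 7060 ft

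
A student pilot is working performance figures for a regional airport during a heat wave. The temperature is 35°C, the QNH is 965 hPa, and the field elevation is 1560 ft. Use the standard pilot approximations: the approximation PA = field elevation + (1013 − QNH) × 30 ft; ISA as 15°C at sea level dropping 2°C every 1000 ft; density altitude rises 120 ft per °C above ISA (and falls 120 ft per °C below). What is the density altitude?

6120 ft

Pressure altitude = 1560 + (1013 − 965) × 30 = 1560 + (+1440) = 3000 ft.
ISA temperature at 3000 ft = 15 − 2 × (3000/1000) = 9°C.
ISA deviation = 35 − 9 = +26°C.
Density altitude = 3000 + 120 × (26) = 6120 ft.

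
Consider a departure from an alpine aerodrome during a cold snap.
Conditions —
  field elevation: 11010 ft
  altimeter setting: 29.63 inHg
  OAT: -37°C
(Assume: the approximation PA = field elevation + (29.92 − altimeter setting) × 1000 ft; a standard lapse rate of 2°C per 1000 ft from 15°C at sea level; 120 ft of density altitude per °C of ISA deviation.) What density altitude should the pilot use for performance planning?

7772 ft

Pressure altitude = 11010 + (29.92 − 29.63) × 1000 = 11010 + (+290) = 11300 ft.
ISA temperature at 11300 ft = 15 − 2 × (11300/1000) = -7.6°C.
ISA deviation = -37 − (-7.6) = -29.4°C.
Density altitude = 11300 + 120 × (-29.4) = 7772 ft.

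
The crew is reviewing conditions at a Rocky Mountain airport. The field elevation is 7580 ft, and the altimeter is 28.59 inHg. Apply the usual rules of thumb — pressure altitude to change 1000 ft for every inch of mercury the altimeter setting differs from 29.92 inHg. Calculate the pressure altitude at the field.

8910 ft

Pressure correction = (29.92 − 28.59) × 1000 = +1330 ft.
Pressure altitude = 7580 + (+1330) = 8910 ft.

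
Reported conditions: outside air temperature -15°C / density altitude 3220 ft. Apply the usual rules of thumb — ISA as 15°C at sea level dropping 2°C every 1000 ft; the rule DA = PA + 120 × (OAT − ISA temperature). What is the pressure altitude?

DA = PA + 120 × (OAT − (15 − 2·PA/1000)) = PA + 120·OAT − 1800 + 0.24·PA = 1.24·PA + 120·OAT − 1800.
So 1.24·PA = 3220 − 120 × (-15) + 1800 = 6820.
PA = 6820 / 1.24 = 5500 ft.

5500 ft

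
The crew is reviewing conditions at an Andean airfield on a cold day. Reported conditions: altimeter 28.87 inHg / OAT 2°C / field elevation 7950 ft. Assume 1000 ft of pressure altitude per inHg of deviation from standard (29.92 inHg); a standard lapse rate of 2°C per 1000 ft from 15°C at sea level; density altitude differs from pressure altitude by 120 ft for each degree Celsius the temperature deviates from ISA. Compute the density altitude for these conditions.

9600 ft

Pressure altitude = 7950 + (29.92 − 28.87) × 1000 = 7950 + (+1050) = 9000 ft.
ISA temperature at 9000 ft = 15 − 2 × (9000/1000) = -3°C.
ISA deviation = 2 − (-3) = +5°C.
Density altitude = 9000 + 120 × (5) = 9600 ft.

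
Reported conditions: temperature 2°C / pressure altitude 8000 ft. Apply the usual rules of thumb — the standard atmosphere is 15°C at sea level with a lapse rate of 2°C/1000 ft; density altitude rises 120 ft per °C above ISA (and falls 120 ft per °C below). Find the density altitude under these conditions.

8360 ft

ISA temperature at 8000 ft = 15 − 2 × (8000/1000) = -1°C.
ISA deviation = 2 − (-1) = +3°C.
Density altitude = 8000 + 120 × (3) = 8000 + (+360) = 8360 ft.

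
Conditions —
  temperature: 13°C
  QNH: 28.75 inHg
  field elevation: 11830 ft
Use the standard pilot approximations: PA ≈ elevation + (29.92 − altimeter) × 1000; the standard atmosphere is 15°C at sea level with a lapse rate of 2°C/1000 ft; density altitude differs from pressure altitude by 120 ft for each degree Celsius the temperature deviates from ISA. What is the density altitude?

15880 ft

Pressure altitude = 11830 + (29.92 − 28.75) × 1000 = 11830 + (+1170) = 13000 ft.
ISA temperature at 13000 ft = 15 − 2 × (13000/1000) = -11°C.
ISA deviation = 13 − (-11) = +24°C.
Density altitude = 13000 + 120 × (24) = 15880 ft.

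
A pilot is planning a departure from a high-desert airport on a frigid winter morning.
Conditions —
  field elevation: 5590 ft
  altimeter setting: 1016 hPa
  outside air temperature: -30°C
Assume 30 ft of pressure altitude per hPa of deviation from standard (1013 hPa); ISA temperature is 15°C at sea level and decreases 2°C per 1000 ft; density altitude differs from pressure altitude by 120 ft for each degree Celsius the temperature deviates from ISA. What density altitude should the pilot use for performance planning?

1420 ft

Pressure altitude = 5590 + (1013 − 1016) × 30 = 5590 + (-90) = 5500 ft.
ISA temperature at 5500 ft = 15 − 2 × (5500/1000) = 4°C.
ISA deviation = -30 − 4 = -34°C.
Density altitude = 5500 + 120 × (-34) = 1420 ft.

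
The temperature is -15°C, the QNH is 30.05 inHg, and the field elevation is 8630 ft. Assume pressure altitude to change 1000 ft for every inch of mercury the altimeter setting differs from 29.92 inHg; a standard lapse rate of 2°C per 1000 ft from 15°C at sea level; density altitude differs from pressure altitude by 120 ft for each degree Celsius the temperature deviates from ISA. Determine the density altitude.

Pressure altitude = 8630 + (29.92 − 30.05) × 1000 = 8630 + (-130) = 8500 ft.
ISA temperature at 8500 ft = 15 − 2 × (8500/1000) = -2°C.
ISA deviation = -15 − (-2) = -13°C.
Density altitude = 8500 + 120 × (-13) = 6940 ft.

6940 ft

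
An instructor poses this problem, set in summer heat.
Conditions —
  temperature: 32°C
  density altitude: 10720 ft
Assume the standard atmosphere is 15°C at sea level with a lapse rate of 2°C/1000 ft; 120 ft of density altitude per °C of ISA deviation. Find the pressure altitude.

7000 ft

DA = PA + 120 × (OAT − (15 − 2·PA/1000)) = PA + 120·OAT − 1800 + 0.24·PA = 1.24·PA + 120·OAT − 1800.
So 1.24·PA = 10720 − 120 × 32 + 1800 = 8680.
PA = 8680 / 1.24 = 7000 ft.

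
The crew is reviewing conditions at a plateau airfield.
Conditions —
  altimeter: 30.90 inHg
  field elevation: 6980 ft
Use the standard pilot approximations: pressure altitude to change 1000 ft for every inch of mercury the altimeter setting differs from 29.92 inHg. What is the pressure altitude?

6000 ft

Pressure correction = (29.92 − 30.90) × 1000 = -980 ft.
Pressure altitude = 6980 + (-980) = 6000 ft.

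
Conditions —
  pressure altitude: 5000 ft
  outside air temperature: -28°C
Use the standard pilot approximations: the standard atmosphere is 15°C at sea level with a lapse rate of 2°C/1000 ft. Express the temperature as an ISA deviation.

ISA-33°C

ISA temperature at 5000 ft = 15 − 2 × (5000/1000) = 5°C.
Deviation = OAT − ISA = -28 − 5 = -33°C.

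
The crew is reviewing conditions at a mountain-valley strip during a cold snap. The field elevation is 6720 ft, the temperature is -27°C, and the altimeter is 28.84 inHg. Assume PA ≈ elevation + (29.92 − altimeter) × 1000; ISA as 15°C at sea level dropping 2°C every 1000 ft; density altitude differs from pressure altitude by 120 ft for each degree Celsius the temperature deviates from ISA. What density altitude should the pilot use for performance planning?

Pressure altitude = 6720 + (29.92 − 28.84) × 1000 = 6720 + (+1080) = 7800 ft.
ISA temperature at 7800 ft = 15 − 2 × (7800/1000) = -0.6°C.
ISA deviation = -27 − (-0.6) = -26.4°C.
Density altitude = 7800 + 120 × (-26.4) = 4632 ft.

4632 ft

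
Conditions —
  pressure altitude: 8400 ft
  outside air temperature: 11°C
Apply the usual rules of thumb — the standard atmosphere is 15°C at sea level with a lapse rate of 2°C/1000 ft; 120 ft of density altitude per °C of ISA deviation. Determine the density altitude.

9936 ft

ISA temperature at 8400 ft = 15 − 2 × (8400/1000) = -1.8°C.
ISA deviation = 11 − (-1.8) = +12.8°C.
Density altitude = 8400 + 120 × (12.8) = 8400 + (+1536) = 9936 ft.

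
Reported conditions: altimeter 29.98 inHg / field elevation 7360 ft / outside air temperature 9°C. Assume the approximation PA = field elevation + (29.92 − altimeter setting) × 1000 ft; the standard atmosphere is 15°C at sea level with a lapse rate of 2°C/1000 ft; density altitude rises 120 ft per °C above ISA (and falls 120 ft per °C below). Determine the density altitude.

8332 ft

Pressure altitude = 7360 + (29.92 − 29.98) × 1000 = 7360 + (-60) = 7300 ft.
ISA temperature at 7300 ft = 15 − 2 × (7300/1000) = 0.4°C.
ISA deviation = 9 − 0.4 = +8.6°C.
Density altitude = 7300 + 120 × (8.6) = 8332 ft.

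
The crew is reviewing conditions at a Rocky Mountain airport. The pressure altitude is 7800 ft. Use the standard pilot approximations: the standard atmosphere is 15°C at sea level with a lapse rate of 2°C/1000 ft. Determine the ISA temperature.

-0.6°C

ISA temperature = 15 − 2 × (7800/1000) = 15 − 15.6 = -0.6°C.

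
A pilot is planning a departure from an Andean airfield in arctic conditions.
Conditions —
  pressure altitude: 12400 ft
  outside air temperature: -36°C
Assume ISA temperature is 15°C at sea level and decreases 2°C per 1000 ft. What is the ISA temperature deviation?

ISA temperature at 12400 ft = 15 − 2 × (12400/1000) = -9.8°C.
Deviation = OAT − ISA = -36 − (-9.8) = -26.2°C.

ISA-26.2°C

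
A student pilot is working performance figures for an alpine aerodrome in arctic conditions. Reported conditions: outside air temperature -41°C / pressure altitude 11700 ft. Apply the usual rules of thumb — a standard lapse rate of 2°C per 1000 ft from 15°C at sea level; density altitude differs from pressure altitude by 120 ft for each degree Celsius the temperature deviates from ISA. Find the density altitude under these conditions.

ISA temperature at 11700 ft = 15 − 2 × (11700/1000) = -8.4°C.
ISA deviation = -41 − (-8.4) = -32.6°C.
Density altitude = 11700 + 120 × (-32.6) = 11700 + (-3912) = 7788 ft.

7788 ft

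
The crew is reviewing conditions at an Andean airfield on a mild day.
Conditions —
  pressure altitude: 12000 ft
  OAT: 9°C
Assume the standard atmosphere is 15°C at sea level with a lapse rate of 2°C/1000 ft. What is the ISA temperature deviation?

ISA temperature at 12000 ft = 15 − 2 × (12000/1000) = -9°C.
Deviation = OAT − ISA = 9 − (-9) = +18°C.

ISA+18°C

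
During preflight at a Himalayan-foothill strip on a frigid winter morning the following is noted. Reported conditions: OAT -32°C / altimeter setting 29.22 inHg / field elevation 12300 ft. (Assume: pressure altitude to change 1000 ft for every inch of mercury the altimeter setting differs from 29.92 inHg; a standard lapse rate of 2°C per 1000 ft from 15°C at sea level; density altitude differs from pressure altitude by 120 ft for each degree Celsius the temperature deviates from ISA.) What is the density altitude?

Pressure altitude = 12300 + (29.92 − 29.22) × 1000 = 12300 + (+700) = 13000 ft.
ISA temperature at 13000 ft = 15 − 2 × (13000/1000) = -11°C.
ISA deviation = -32 − (-11) = -21°C.
Density altitude = 13000 + 120 × (-21) = 10480 ft.

10480 ft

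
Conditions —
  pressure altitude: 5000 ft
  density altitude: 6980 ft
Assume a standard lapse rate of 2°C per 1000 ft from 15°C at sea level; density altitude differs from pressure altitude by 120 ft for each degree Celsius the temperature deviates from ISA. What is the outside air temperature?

Density altitude − pressure altitude = 6980 − 5000 = +1980 ft.
At 120 ft/°C that is an ISA deviation of 1980/120 = +16.5°C.
ISA temperature at 5000 ft = 15 − 2 × (5000/1000) = 5°C.
OAT = ISA + deviation = 5 + (+16.5) = 21.5°C.

21.5°C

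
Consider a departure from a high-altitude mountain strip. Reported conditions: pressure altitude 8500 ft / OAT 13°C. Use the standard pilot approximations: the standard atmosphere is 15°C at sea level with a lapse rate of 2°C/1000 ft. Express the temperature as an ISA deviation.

ISA+15°C

ISA temperature at 8500 ft = 15 − 2 × (8500/1000) = -2°C.
Deviation = OAT − ISA = 13 − (-2) = +15°C.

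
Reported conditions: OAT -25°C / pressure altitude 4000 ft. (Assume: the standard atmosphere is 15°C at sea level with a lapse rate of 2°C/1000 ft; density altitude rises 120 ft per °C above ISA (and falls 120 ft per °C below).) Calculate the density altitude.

ISA temperature at 4000 ft = 15 − 2 × (4000/1000) = 7°C.
ISA deviation = -25 − 7 = -32°C.
Density altitude = 4000 + 120 × (-32) = 4000 + (-3840) = 160 ft.

160 ft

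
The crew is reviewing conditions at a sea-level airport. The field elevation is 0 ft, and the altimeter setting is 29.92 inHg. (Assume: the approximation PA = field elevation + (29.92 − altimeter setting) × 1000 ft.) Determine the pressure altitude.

Pressure correction = (29.92 − 29.92) × 1000 = 0 ft.
Pressure altitude = 0 + (0) = 0 ft.

0 ft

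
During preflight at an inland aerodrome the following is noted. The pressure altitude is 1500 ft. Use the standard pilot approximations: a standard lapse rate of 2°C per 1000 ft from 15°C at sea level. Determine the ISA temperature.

ISA temperature = 15 − 2 × (1500/1000) = 15 − 3 = 12°C.

12°C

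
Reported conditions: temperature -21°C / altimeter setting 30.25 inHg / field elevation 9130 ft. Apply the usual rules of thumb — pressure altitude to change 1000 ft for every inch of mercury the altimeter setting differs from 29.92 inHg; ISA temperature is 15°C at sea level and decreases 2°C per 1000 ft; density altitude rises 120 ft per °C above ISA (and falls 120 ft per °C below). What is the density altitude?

6592 ft

Pressure altitude = 9130 + (29.92 − 30.25) × 1000 = 9130 + (-330) = 8800 ft.
ISA temperature at 8800 ft = 15 − 2 × (8800/1000) = -2.6°C.
ISA deviation = -21 − (-2.6) = -18.4°C.
Density altitude = 8800 + 120 × (-18.4) = 6592 ft.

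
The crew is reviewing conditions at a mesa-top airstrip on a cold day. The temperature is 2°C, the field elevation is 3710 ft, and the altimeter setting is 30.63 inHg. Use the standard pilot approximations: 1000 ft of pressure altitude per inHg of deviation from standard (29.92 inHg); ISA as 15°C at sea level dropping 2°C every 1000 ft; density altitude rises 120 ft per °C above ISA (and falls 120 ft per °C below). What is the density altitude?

Pressure altitude = 3710 + (29.92 − 30.63) × 1000 = 3710 + (-710) = 3000 ft.
ISA temperature at 3000 ft = 15 − 2 × (3000/1000) = 9°C.
ISA deviation = 2 − 9 = -7°C.
Density altitude = 3000 + 120 × (-7) = 2160 ft.

2160 ft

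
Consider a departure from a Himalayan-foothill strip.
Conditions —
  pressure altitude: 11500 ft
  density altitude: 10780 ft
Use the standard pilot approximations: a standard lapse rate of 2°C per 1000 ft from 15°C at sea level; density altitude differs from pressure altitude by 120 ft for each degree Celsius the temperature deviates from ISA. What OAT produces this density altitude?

-14°C

Density altitude − pressure altitude = 10780 − 11500 = -720 ft.
At 120 ft/°C that is an ISA deviation of -720/120 = -6°C.
ISA temperature at 11500 ft = 15 − 2 × (11500/1000) = -8°C.
OAT = ISA + deviation = -8 + (-6) = -14°C.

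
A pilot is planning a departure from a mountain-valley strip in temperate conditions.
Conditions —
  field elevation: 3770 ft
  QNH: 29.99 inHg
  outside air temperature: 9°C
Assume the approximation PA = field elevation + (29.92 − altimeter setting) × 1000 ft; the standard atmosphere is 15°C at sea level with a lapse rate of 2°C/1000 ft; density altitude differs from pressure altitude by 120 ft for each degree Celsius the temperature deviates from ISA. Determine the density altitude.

3868 ft

Pressure altitude = 3770 + (29.92 − 29.99) × 1000 = 3770 + (-70) = 3700 ft.
ISA temperature at 3700 ft = 15 − 2 × (3700/1000) = 7.6°C.
ISA deviation = 9 − 7.6 = +1.4°C.
Density altitude = 3700 + 120 × (1.4) = 3868 ft.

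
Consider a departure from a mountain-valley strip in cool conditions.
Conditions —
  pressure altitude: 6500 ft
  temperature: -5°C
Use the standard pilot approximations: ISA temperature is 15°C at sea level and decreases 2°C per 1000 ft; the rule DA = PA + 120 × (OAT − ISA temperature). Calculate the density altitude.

5660 ft

ISA temperature at 6500 ft = 15 − 2 × (6500/1000) = 2°C.
ISA deviation = -5 − 2 = -7°C.
Density altitude = 6500 + 120 × (-7) = 6500 + (-840) = 5660 ft.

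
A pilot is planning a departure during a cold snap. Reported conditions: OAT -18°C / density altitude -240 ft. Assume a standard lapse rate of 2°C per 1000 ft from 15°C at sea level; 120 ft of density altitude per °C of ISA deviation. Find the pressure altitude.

3000 ft

DA = PA + 120 × (OAT − (15 − 2·PA/1000)) = PA + 120·OAT − 1800 + 0.24·PA = 1.24·PA + 120·OAT − 1800.
So 1.24·PA = -240 − 120 × (-18) + 1800 = 3720.
PA = 3720 / 1.24 = 3000 ft.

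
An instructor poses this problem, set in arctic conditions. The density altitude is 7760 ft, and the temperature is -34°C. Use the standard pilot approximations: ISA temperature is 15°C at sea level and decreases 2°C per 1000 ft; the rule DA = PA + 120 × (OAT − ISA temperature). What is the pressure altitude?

11000 ft

DA = PA + 120 × (OAT − (15 − 2·PA/1000)) = PA + 120·OAT − 1800 + 0.24·PA = 1.24·PA + 120·OAT − 1800.
So 1.24·PA = 7760 − 120 × (-34) + 1800 = 13640.
PA = 13640 / 1.24 = 11000 ft.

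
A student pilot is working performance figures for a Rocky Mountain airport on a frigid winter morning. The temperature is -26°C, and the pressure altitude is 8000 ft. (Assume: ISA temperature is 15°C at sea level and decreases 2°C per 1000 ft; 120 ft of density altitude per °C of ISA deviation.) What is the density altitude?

ISA temperature at 8000 ft = 15 − 2 × (8000/1000) = -1°C.
ISA deviation = -26 − (-1) = -25°C.
Density altitude = 8000 + 120 × (-25) = 8000 + (-3000) = 5000 ft.

5000 ft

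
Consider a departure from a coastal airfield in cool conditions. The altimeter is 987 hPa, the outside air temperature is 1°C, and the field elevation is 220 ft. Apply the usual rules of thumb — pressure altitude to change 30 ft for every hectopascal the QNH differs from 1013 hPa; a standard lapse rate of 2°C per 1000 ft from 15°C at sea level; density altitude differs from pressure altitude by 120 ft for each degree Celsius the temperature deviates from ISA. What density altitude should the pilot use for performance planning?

Pressure altitude = 220 + (1013 − 987) × 30 = 220 + (+780) = 1000 ft.
ISA temperature at 1000 ft = 15 − 2 × (1000/1000) = 13°C.
ISA deviation = 1 − 13 = -12°C.
Density altitude = 1000 + 120 × (-12) = -440 ft.

-440 ft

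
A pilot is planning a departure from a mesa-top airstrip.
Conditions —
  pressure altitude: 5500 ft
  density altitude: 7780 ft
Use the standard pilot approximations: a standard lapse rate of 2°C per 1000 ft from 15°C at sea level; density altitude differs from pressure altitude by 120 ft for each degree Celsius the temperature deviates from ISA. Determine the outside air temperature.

Density altitude − pressure altitude = 7780 − 5500 = +2280 ft.
At 120 ft/°C that is an ISA deviation of 2280/120 = +19°C.
ISA temperature at 5500 ft = 15 − 2 × (5500/1000) = 4°C.
OAT = ISA + deviation = 4 + (+19) = 23°C.

23°C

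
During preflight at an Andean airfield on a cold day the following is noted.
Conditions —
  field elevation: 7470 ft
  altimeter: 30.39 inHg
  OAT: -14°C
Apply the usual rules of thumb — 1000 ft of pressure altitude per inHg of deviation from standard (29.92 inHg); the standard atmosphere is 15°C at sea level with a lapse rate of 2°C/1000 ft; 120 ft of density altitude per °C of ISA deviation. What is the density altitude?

Pressure altitude = 7470 + (29.92 − 30.39) × 1000 = 7470 + (-470) = 7000 ft.
ISA temperature at 7000 ft = 15 − 2 × (7000/1000) = 1°C.
ISA deviation = -14 − 1 = -15°C.
Density altitude = 7000 + 120 × (-15) = 5200 ft.

5200 ft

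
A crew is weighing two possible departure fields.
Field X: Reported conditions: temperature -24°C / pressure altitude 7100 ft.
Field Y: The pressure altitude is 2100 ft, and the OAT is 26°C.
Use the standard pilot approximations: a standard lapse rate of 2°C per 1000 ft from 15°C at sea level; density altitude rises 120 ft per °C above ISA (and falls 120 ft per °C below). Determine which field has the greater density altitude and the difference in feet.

Field X: ISA temp = 0.8°C, deviation -24.8°C, DA = 7100 + 120 × (-24.8) = 4124 ft.
Field Y: ISA temp = 10.8°C, deviation +15.2°C, DA = 2100 + 120 × 15.2 = 3924 ft.
Field X is higher by 4124 − 3924 = 200 ft.

Field X by 200 ft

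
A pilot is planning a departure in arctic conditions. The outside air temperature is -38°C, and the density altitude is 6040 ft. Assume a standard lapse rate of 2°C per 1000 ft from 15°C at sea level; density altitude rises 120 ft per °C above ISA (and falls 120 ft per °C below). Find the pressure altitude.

DA = PA + 120 × (OAT − (15 − 2·PA/1000)) = PA + 120·OAT − 1800 + 0.24·PA = 1.24·PA + 120·OAT − 1800.
So 1.24·PA = 6040 − 120 × (-38) + 1800 = 12400.
PA = 12400 / 1.24 = 10000 ft.

10000 ft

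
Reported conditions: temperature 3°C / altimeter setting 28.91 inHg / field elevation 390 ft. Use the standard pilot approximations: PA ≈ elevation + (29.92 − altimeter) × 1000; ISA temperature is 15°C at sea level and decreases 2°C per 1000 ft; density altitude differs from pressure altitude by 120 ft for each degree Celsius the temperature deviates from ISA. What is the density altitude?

296 ft

Pressure altitude = 390 + (29.92 − 28.91) × 1000 = 390 + (+1010) = 1400 ft.
ISA temperature at 1400 ft = 15 − 2 × (1400/1000) = 12.2°C.
ISA deviation = 3 − 12.2 = -9.2°C.
Density altitude = 1400 + 120 × (-9.2) = 296 ft.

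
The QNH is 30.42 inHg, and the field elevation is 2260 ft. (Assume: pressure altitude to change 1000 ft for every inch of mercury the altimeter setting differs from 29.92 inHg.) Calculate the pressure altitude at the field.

Pressure correction = (29.92 − 30.42) × 1000 = -500 ft.
Pressure altitude = 2260 + (-500) = 1760 ft.

1760 ft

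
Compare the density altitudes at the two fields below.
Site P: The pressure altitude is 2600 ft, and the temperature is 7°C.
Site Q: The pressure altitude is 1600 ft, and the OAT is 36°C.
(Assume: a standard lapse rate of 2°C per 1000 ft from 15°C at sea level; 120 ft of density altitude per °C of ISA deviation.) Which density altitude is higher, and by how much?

Site P: ISA temp = 9.8°C, deviation -2.8°C, DA = 2600 + 120 × (-2.8) = 2264 ft.
Site Q: ISA temp = 11.8°C, deviation +24.2°C, DA = 1600 + 120 × 24.2 = 4504 ft.
Site Q is higher by 4504 − 2264 = 2240 ft.

Site Q by 2240 ft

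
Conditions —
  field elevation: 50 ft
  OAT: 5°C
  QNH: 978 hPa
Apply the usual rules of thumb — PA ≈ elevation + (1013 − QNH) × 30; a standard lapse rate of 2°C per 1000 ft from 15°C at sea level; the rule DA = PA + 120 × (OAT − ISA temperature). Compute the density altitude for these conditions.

Pressure altitude = 50 + (1013 − 978) × 30 = 50 + (+1050) = 1100 ft.
ISA temperature at 1100 ft = 15 − 2 × (1100/1000) = 12.8°C.
ISA deviation = 5 − 12.8 = -7.8°C.
Density altitude = 1100 + 120 × (-7.8) = 164 ft.

164 ft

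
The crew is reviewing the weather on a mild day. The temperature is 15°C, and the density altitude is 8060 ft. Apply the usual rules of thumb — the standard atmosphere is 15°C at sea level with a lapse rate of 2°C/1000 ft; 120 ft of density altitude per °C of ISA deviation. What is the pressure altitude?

DA = PA + 120 × (OAT − (15 − 2·PA/1000)) = PA + 120·OAT − 1800 + 0.24·PA = 1.24·PA + 120·OAT − 1800.
So 1.24·PA = 8060 − 120 × 15 + 1800 = 8060.
PA = 8060 / 1.24 = 6500 ft.

6500 ft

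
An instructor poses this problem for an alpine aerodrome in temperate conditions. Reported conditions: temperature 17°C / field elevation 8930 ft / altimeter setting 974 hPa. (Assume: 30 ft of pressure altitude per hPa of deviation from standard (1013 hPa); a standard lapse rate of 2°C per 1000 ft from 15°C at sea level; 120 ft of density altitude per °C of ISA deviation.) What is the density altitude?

12764 ft

Pressure altitude = 8930 + (1013 − 974) × 30 = 8930 + (+1170) = 10100 ft.
ISA temperature at 10100 ft = 15 − 2 × (10100/1000) = -5.2°C.
ISA deviation = 17 − (-5.2) = +22.2°C.
Density altitude = 10100 + 120 × (22.2) = 12764 ft.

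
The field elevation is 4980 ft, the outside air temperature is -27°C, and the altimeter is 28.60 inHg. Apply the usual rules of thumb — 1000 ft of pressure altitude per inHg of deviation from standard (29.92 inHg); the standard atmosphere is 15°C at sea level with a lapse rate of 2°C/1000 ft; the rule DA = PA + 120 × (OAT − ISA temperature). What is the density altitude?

2772 ft

Pressure altitude = 4980 + (29.92 − 28.60) × 1000 = 4980 + (+1320) = 6300 ft.
ISA temperature at 6300 ft = 15 − 2 × (6300/1000) = 2.4°C.
ISA deviation = -27 − 2.4 = -29.4°C.
Density altitude = 6300 + 120 × (-29.4) = 2772 ft.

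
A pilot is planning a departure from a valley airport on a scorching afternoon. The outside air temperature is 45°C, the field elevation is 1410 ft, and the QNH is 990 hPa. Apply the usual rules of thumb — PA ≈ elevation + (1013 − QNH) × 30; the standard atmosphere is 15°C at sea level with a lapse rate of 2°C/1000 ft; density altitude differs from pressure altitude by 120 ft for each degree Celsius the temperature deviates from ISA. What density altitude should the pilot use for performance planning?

6204 ft

Pressure altitude = 1410 + (1013 − 990) × 30 = 1410 + (+690) = 2100 ft.
ISA temperature at 2100 ft = 15 − 2 × (2100/1000) = 10.8°C.
ISA deviation = 45 − 10.8 = +34.2°C.
Density altitude = 2100 + 120 × (34.2) = 6204 ft.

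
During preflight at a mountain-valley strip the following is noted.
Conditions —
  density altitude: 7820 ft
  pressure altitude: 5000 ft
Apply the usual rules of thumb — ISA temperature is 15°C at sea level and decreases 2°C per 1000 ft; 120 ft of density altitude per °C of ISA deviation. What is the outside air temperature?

28.5°C

Density altitude − pressure altitude = 7820 − 5000 = +2820 ft.
At 120 ft/°C that is an ISA deviation of 2820/120 = +23.5°C.
ISA temperature at 5000 ft = 15 − 2 × (5000/1000) = 5°C.
OAT = ISA + deviation = 5 + (+23.5) = 28.5°C.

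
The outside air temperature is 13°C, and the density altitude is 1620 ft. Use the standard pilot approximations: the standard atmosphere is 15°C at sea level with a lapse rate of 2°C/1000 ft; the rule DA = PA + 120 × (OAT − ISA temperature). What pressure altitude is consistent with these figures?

1500 ft

DA = PA + 120 × (OAT − (15 − 2·PA/1000)) = PA + 120·OAT − 1800 + 0.24·PA = 1.24·PA + 120·OAT − 1800.
So 1.24·PA = 1620 − 120 × 13 + 1800 = 1860.
PA = 1860 / 1.24 = 1500 ft.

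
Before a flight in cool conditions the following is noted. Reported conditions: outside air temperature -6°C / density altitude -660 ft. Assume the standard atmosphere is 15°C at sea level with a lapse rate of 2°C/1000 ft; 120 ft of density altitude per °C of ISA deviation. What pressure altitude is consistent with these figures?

DA = PA + 120 × (OAT − (15 − 2·PA/1000)) = PA + 120·OAT − 1800 + 0.24·PA = 1.24·PA + 120·OAT − 1800.
So 1.24·PA = -660 − 120 × (-6) + 1800 = 1860.
PA = 1860 / 1.24 = 1500 ft.

1500 ft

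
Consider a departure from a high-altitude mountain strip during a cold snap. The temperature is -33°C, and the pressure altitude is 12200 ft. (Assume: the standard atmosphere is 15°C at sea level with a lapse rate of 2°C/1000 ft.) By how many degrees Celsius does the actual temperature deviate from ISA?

ISA temperature at 12200 ft = 15 − 2 × (12200/1000) = -9.4°C.
Deviation = OAT − ISA = -33 − (-9.4) = -23.6°C.

ISA-23.6°C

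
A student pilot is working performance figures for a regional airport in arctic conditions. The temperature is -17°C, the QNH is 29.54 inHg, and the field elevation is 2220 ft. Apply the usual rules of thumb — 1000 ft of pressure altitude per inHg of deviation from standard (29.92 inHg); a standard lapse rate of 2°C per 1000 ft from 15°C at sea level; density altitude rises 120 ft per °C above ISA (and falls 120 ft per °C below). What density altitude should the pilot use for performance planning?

-616 ft

Pressure altitude = 2220 + (29.92 − 29.54) × 1000 = 2220 + (+380) = 2600 ft.
ISA temperature at 2600 ft = 15 − 2 × (2600/1000) = 9.8°C.
ISA deviation = -17 − 9.8 = -26.8°C.
Density altitude = 2600 + 120 × (-26.8) = -616 ft.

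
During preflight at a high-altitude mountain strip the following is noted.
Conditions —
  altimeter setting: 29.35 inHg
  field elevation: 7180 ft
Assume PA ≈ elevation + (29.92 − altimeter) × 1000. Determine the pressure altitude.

7750 ft

Pressure correction = (29.92 − 29.35) × 1000 = +570 ft.
Pressure altitude = 7180 + (+570) = 7750 ft.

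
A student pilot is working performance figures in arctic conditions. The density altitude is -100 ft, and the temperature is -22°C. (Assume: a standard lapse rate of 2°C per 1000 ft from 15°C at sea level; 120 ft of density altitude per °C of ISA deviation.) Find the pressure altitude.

DA = PA + 120 × (OAT − (15 − 2·PA/1000)) = PA + 120·OAT − 1800 + 0.24·PA = 1.24·PA + 120·OAT − 1800.
So 1.24·PA = -100 − 120 × (-22) + 1800 = 4340.
PA = 4340 / 1.24 = 3500 ft.

3500 ft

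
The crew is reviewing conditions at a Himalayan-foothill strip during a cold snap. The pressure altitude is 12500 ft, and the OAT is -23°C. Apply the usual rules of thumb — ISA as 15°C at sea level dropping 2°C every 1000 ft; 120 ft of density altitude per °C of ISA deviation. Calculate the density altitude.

10940 ft

ISA temperature at 12500 ft = 15 − 2 × (12500/1000) = -10°C.
ISA deviation = -23 − (-10) = -13°C.
Density altitude = 12500 + 120 × (-13) = 12500 + (-1560) = 10940 ft.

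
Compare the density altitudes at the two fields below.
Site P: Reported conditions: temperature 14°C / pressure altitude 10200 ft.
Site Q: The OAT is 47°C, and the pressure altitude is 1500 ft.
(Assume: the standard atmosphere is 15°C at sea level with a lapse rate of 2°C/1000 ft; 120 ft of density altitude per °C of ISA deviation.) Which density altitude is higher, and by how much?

Site P: ISA temp = -5.4°C, deviation +19.4°C, DA = 10200 + 120 × 19.4 = 12528 ft.
Site Q: ISA temp = 12°C, deviation +35°C, DA = 1500 + 120 × 35 = 5700 ft.
Site P is higher by 12528 − 5700 = 6828 ft.

Site P by 6828 ft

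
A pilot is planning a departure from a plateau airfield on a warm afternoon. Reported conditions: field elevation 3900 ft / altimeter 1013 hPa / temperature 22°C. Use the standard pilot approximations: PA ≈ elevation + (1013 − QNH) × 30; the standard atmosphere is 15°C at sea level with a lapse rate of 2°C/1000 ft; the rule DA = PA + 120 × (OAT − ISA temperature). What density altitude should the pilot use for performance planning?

5676 ft

Pressure altitude = 3900 + (1013 − 1013) × 30 = 3900 + (0) = 3900 ft.
ISA temperature at 3900 ft = 15 − 2 × (3900/1000) = 7.2°C.
ISA deviation = 22 − 7.2 = +14.8°C.
Density altitude = 3900 + 120 × (14.8) = 5676 ft.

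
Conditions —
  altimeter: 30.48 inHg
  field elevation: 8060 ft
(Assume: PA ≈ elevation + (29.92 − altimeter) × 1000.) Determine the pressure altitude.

Pressure correction = (29.92 − 30.48) × 1000 = -560 ft.
Pressure altitude = 8060 + (-560) = 7500 ft.

7500 ft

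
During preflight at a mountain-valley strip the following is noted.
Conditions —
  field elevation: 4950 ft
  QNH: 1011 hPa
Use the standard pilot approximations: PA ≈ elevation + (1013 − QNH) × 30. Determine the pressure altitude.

5010 ft

Pressure correction = (1013 − 1011) × 30 = +60 ft.
Pressure altitude = 4950 + (+60) = 5010 ft.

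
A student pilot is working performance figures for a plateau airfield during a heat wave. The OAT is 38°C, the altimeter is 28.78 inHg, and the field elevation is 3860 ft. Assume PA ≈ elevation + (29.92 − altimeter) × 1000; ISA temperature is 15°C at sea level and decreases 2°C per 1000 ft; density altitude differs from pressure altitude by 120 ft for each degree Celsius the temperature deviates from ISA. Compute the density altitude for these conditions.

Pressure altitude = 3860 + (29.92 − 28.78) × 1000 = 3860 + (+1140) = 5000 ft.
ISA temperature at 5000 ft = 15 − 2 × (5000/1000) = 5°C.
ISA deviation = 38 − 5 = +33°C.
Density altitude = 5000 + 120 × (33) = 8960 ft.

8960 ft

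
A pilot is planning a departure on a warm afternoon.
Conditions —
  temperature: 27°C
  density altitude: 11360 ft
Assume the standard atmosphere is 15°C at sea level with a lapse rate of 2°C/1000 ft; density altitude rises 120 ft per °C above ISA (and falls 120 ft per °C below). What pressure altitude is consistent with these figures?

8000 ft

DA = PA + 120 × (OAT − (15 − 2·PA/1000)) = PA + 120·OAT − 1800 + 0.24·PA = 1.24·PA + 120·OAT − 1800.
So 1.24·PA = 11360 − 120 × 27 + 1800 = 9920.
PA = 9920 / 1.24 = 8000 ft.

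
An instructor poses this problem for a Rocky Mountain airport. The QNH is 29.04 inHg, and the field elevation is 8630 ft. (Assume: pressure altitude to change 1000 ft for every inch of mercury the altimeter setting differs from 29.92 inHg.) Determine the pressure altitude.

9510 ft

Pressure correction = (29.92 − 29.04) × 1000 = +880 ft.
Pressure altitude = 8630 + (+880) = 9510 ft.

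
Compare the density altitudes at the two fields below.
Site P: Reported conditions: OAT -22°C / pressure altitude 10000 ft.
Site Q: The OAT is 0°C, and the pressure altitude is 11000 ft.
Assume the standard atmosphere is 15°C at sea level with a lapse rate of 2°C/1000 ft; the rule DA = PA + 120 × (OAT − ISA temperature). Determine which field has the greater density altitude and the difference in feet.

Site P: ISA temp = -5°C, deviation -17°C, DA = 10000 + 120 × (-17) = 7960 ft.
Site Q: ISA temp = -7°C, deviation +7°C, DA = 11000 + 120 × 7 = 11840 ft.
Site Q is higher by 11840 − 7960 = 3880 ft.

Site Q by 3880 ft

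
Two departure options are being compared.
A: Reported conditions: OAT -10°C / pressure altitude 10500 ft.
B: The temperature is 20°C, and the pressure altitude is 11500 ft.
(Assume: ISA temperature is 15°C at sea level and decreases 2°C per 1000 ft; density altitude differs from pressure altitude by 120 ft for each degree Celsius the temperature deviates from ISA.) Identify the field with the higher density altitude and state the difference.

B by 4840 ft

A: ISA temp = -6°C, deviation -4°C, DA = 10500 + 120 × (-4) = 10020 ft.
B: ISA temp = -8°C, deviation +28°C, DA = 11500 + 120 × 28 = 14860 ft.
B is higher by 14860 − 10020 = 4840 ft.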